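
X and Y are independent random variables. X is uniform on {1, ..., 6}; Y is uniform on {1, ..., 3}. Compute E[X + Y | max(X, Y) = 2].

10/3

P(max(X, Y) = 2) = 1/6.
Summing (X+Y)·P(x,y) over outcomes with max(X, Y) = 2 gives 5/9.
E[X + Y | max(X, Y) = 2] = (5/9) / (1/6) = 10/3.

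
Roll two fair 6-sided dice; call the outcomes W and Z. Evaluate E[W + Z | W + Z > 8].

Outcomes with W + Z > 8: (3,6), (4,5), (4,6), (5,4), (5,5), (5,6), (6,3), (6,4), (6,5), (6,6), each with probability 1/36.
E[W + Z | W + Z > 8] = (9 + 9 + 10 + 9 + 10 + 11 + 9 + 10 + 11 + 12) / 10 = 10.

10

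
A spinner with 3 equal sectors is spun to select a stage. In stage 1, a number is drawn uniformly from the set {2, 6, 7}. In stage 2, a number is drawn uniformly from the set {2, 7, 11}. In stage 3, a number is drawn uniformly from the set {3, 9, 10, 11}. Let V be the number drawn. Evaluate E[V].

E[V | stage 1] = (2+6+7)/3 = 5.
E[V | stage 2] = (2+7+11)/3 = 20/3.
E[V | stage 3] = (3+9+10+11)/4 = 33/4.
E[V] = (1/3)·(5) + (1/3)·(20/3) + (1/3)·(33/4) = 239/36.

239/36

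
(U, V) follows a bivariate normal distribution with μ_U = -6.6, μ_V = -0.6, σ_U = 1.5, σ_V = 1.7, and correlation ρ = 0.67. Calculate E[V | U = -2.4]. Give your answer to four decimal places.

2.5892

For a bivariate normal, E[V | U=x] = μ_V + ρ·(σ_V/σ_U)·(x − μ_U).
E[V | U=-2.4] = -0.6 + (0.67)·(1.7/1.5)·(-2.4 − (-6.6)) = -0.6 + (0.75933)·(4.2) = 2.5892.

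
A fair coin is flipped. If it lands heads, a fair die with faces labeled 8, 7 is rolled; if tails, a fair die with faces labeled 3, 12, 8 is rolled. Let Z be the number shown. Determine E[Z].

E[Z | heads] = (8+7)/2 = 15/2.
E[Z | tails] = (3+12+8)/3 = 23/3.
E[Z] = (1/2)·(15/2) + (1/2)·(23/3) = 91/12.

91/12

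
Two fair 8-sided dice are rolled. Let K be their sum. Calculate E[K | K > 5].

268/27

P(K > 5) = 27/32.
E[K | K > 5] = (67/8) / (27/32) = 268/27.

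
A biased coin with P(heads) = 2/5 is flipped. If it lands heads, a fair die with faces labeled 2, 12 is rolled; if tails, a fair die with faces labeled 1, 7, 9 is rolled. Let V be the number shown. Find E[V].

31/5

E[V | heads] = (2+12)/2 = 7.
E[V | tails] = (1+7+9)/3 = 17/3.
By the law of total expectation,
E[V] = (2/5)·(7) + (3/5)·(17/3) = 31/5.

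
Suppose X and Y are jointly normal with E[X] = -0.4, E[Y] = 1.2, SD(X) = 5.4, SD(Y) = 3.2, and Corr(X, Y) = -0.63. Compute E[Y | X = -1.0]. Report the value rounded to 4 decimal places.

1.4240

The regression of Y on X has slope ρ·σ_Y/σ_X and passes through (μ_X, μ_Y).
E[Y | X=-1.0] = 1.2 + (-0.63)·(3.2/5.4)·(-1.0 − (-0.4)) = 1.2 + (-0.37333)·(-0.6) = 1.4240.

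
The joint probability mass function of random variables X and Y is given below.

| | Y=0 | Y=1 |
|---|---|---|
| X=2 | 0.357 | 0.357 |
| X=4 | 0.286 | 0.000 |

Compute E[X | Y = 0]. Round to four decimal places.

2.8896

P(Y = 0) = 0.643.
Σ X·P over the event = 2·(0.357) + 4·(0.286) = 1.858.
E[X | Y = 0] = (1.858) / (0.643) = 2.8896.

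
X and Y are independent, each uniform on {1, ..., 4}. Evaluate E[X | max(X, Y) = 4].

P(max(X, Y) = 4) = 7/16.
Summing X·P(x,y) over outcomes with max(X, Y) = 4 gives 11/8.
E[X | max(X, Y) = 4] = (11/8) / (7/16) = 22/7.

22/7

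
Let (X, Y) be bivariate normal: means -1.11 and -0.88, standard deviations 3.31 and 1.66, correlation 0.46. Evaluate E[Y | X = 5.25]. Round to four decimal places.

0.5872

The regression of Y on X has slope ρ·σ_Y/σ_X and passes through (μ_X, μ_Y).
E[Y | X=5.25] = -0.88 + (0.46)·(1.66/3.31)·(5.25 − (-1.11)) = -0.88 + (0.23069)·(6.36) = 0.5872.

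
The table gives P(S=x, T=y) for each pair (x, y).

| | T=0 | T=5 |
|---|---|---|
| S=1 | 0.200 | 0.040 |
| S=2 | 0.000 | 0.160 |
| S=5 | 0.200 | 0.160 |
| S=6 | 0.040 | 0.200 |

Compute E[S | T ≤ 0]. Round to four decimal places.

3.2727

P(T ≤ 0) = 0.440.
Σ S·P over the event = 1·(0.200) + 5·(0.200) + 6·(0.040) = 1.440.
E[S | T ≤ 0] = (1.440) / (0.440) = 3.2727.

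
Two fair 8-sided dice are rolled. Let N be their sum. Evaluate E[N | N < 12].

376/49

P(N < 12) = 49/64.
E[N | N < 12] = (47/8) / (49/64) = 376/49.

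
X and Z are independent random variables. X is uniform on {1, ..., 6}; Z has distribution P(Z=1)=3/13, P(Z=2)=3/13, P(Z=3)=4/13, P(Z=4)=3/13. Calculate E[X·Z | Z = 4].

P(Z = 4) = 3/13.
Summing XZ·P(x,y) over outcomes with Z = 4 gives 42/13.
E[X·Z | Z = 4] = (42/13) / (3/13) = 14.

14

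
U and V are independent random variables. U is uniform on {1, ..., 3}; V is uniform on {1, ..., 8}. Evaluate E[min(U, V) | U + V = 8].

Outcomes with U + V = 8: (1,7), (2,6), (3,5), each with probability 1/24.
E[min(U, V) | U + V = 8] = (1 + 2 + 3) / 3 = 2.

2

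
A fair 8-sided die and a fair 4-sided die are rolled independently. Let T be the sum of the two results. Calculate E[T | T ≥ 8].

66/7

P(T ≥ 8) = 7/16.
Σ over the event: 8·1/8 + 9·1/8 + 10·3/32 + 11·1/16 + 12·1/32 = 33/8.
E[T | T ≥ 8] = (33/8) / (7/16) = 66/7.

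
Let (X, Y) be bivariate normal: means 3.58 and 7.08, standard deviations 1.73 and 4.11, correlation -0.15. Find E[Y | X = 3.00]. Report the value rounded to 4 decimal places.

7.2867

E[Y | X=x] = μ_Y + ρ(σ_Y/σ_X)(x − μ_X) for jointly normal variables.
E[Y | X=3.00] = 7.08 + (-0.15)·(4.11/1.73)·(3.00 − (3.58)) = 7.08 + (-0.35636)·(-0.58) = 7.2867.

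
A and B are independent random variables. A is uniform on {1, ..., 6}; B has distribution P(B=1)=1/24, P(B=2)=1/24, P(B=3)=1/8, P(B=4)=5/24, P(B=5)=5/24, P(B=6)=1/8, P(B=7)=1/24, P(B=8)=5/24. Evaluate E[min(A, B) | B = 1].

P(B = 1) = 1/24.
Summing min(A,B)·P(x,y) over outcomes with B = 1 gives 1/24.
E[min(A, B) | B = 1] = (1/24) / (1/24) = 1.

1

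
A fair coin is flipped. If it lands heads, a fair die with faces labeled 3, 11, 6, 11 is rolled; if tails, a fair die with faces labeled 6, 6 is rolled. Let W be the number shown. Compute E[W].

E[W | heads] = (3+11+6+11)/4 = 31/4.
E[W | tails] = (6+6)/2 = 6.
By the law of total expectation,
E[W] = (1/2)·(31/4) + (1/2)·(6) = 55/8.

55/8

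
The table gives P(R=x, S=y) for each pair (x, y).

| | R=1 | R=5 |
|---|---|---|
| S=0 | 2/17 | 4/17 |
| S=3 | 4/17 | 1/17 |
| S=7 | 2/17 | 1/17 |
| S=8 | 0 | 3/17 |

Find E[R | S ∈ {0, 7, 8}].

P(S ∈ {0, 7, 8}) = 12/17.
Σ R·P over the event = 1·(2/17) + 1·(2/17) + 5·(4/17) + 5·(1/17) + 5·(3/17) = 44/17.
E[R | S ∈ {0, 7, 8}] = (44/17) / (12/17) = 11/3.

11/3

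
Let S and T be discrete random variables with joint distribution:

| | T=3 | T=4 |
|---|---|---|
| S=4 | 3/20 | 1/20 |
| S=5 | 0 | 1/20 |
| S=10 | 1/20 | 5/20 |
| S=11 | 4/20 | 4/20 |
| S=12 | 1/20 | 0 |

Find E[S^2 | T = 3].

P(T = 3) = 9/20.
Summing S^2·P(S=x,T=y) over the conditioning event gives 194/5.
E[S^2 | T = 3] = (194/5) / (9/20) = 776/9.

776/9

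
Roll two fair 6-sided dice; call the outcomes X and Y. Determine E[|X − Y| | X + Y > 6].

P(X + Y > 6) = 7/12.
Summing |X−Y|·P(x,y) over outcomes with X + Y > 6 gives 11/9.
E[|X − Y| | X + Y > 6] = (11/9) / (7/12) = 44/21.

44/21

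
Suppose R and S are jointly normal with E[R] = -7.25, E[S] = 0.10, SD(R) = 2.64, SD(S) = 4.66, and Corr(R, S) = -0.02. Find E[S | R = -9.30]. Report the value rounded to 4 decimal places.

E[S | R=x] = μ_S + ρ(σ_S/σ_R)(x − μ_R) for jointly normal variables.
E[S | R=-9.30] = 0.10 + (-0.02)·(4.66/2.64)·(-9.30 − (-7.25)) = 0.10 + (-0.035303)·(-2.05) = 0.1724.

0.1724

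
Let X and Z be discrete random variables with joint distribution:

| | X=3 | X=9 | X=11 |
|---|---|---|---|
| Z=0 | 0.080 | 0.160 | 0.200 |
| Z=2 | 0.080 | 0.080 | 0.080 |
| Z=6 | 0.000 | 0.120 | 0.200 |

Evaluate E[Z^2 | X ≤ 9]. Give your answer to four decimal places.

9.5385

P(X ≤ 9) = 0.520.
Summing Z^2·P(X=x,Z=y) over the conditioning event gives 4.960.
E[Z^2 | X ≤ 9] = (4.960) / (0.520) = 9.5385.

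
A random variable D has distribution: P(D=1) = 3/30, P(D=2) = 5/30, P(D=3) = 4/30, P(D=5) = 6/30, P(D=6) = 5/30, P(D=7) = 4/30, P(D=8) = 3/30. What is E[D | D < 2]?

P(D < 2) = 1/10.
Σ over the event: 1·1/10 = 1/10.
E[D | D < 2] = (1/10) / (1/10) = 1.

1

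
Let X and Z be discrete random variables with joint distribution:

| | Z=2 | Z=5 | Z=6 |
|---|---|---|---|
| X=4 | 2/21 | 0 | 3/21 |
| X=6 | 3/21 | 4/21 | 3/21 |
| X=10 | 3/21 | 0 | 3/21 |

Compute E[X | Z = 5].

P(Z = 5) = 4/21.
Σ X·P over the event = 6·(4/21) = 8/7.
E[X | Z = 5] = (8/7) / (4/21) = 6.

6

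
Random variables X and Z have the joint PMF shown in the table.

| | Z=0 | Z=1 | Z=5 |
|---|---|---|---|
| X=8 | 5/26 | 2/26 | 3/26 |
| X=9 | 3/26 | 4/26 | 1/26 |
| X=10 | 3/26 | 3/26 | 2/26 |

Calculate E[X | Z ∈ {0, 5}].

P(Z ∈ {0, 5}) = 17/26.
Σ X·P over the event = 8·(5/26) + 8·(3/26) + 9·(3/26) + 9·(1/26) + 10·(3/26) + 10·(2/26) = 75/13.
E[X | Z ∈ {0, 5}] = (75/13) / (17/26) = 150/17.

150/17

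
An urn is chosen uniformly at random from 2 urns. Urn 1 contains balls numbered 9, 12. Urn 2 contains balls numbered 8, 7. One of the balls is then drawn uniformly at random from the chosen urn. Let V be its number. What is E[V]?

9

E[V | urn 1] = (9+12)/2 = 21/2.
E[V | urn 2] = (8+7)/2 = 15/2.
E[V] = (1/2)·(21/2) + (1/2)·(15/2) = 9.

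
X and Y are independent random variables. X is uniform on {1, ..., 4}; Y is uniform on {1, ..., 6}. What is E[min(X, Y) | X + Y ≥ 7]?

29/10

Outcomes with X + Y ≥ 7: (1,6), (2,5), (2,6), (3,4), (3,5), (3,6), (4,3), (4,4), (4,5), (4,6), each with probability 1/24.
E[min(X, Y) | X + Y ≥ 7] = (1 + 2 + 2 + 3 + 3 + 3 + 3 + 4 + 4 + 4) / 10 = 29/10.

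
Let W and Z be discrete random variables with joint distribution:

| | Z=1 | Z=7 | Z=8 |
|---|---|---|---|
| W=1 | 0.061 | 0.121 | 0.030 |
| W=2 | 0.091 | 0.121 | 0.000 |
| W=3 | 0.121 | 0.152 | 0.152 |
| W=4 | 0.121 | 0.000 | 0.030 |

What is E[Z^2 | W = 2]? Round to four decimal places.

28.3962

P(W = 2) = 0.212.
Σ Z^2·P over the event = 1·(0.091) + 49·(0.121) = 6.020.
E[Z^2 | W = 2] = (6.020) / (0.212) = 28.3962.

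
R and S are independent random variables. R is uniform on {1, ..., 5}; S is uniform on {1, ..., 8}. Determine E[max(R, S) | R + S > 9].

7

P(R + S > 9) = 1/4.
Summing max(R,S)·P(x,y) over outcomes with R + S > 9 gives 7/4.
E[max(R, S) | R + S > 9] = (7/4) / (1/4) = 7.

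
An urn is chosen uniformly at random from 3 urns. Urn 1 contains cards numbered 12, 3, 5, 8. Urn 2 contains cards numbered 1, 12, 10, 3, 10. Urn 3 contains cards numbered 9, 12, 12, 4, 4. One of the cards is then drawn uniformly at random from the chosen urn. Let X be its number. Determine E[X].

E[X | urn 1] = (12+3+5+8)/4 = 7.
E[X | urn 2] = (1+12+10+3+10)/5 = 36/5.
E[X | urn 3] = (9+12+12+4+4)/5 = 41/5.
By the law of total expectation,
E[X] = (1/3)·(7) + (1/3)·(36/5) + (1/3)·(41/5) = 112/15.

112/15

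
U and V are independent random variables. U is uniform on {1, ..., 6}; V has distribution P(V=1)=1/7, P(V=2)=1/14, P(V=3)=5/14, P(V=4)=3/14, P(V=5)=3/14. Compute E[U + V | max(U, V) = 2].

P(max(U, V) = 2) = 1/21.
Summing (U+V)·P(x,y) over outcomes with max(U, V) = 2 gives 13/84.
E[U + V | max(U, V) = 2] = (13/84) / (1/21) = 13/4.

13/4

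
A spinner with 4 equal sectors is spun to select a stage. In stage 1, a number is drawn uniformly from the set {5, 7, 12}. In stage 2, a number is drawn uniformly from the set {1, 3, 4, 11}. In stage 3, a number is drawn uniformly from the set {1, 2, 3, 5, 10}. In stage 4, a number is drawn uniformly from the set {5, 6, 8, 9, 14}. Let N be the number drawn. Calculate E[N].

E[N | stage 1] = (5+7+12)/3 = 8.
E[N | stage 2] = (1+3+4+11)/4 = 19/4.
E[N | stage 3] = (1+2+3+5+10)/5 = 21/5.
E[N | stage 4] = (5+6+8+9+14)/5 = 42/5.
E[N] = (1/4)·(8) + (1/4)·(19/4) + (1/4)·(21/5) + (1/4)·(42/5) = 507/80.

507/80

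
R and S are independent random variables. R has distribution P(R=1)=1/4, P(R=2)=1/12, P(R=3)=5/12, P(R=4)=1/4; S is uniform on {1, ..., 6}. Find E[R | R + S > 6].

25/8

P(R + S > 6) = 4/9.
Summing R·P(x,y) over outcomes with R + S > 6 gives 25/18.
E[R | R + S > 6] = (25/18) / (4/9) = 25/8.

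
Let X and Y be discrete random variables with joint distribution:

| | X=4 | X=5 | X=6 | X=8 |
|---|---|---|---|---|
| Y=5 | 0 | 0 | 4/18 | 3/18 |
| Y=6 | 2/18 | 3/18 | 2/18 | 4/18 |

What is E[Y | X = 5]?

P(X = 5) = 1/6.
Σ Y·P over the event = 6·(3/18) = 1.
E[Y | X = 5] = (1) / (1/6) = 6.

6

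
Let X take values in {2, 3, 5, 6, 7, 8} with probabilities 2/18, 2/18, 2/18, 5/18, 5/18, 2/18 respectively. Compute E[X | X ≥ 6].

P(X ≥ 6) = 2/3.
Σ over the event: 6·5/18 + 7·5/18 + 8·1/9 = 9/2.
E[X | X ≥ 6] = (9/2) / (2/3) = 27/4.

27/4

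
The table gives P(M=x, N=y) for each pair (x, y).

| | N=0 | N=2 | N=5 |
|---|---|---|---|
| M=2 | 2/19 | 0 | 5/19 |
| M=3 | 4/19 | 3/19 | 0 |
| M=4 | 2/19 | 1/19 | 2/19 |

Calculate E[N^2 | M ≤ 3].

P(M ≤ 3) = 14/19.
Summing N^2·P(M=x,N=y) over the conditioning event gives 137/19.
E[N^2 | M ≤ 3] = (137/19) / (14/19) = 137/14.

137/14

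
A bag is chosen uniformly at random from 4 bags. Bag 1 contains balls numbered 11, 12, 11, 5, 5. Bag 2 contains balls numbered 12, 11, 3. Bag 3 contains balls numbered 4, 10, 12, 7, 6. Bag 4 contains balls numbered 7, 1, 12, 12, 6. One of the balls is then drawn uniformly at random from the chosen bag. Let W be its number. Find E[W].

E[W | bag 1] = (11+12+11+5+5)/5 = 44/5.
E[W | bag 2] = (12+11+3)/3 = 26/3.
E[W | bag 3] = (4+10+12+7+6)/5 = 39/5.
E[W | bag 4] = (7+1+12+12+6)/5 = 38/5.
By the law of total expectation,
E[W] = (1/4)·(44/5) + (1/4)·(26/3) + (1/4)·(39/5) + (1/4)·(38/5) = 493/60.

493/60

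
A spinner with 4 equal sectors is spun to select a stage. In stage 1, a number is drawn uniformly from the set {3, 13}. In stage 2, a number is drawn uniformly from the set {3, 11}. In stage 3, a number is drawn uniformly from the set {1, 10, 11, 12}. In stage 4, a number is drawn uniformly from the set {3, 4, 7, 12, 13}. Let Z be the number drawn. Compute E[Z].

E[Z | stage 1] = (3+13)/2 = 8.
E[Z | stage 2] = (3+11)/2 = 7.
E[Z | stage 3] = (1+10+11+12)/4 = 17/2.
E[Z | stage 4] = (3+4+7+12+13)/5 = 39/5.
By the law of total expectation,
E[Z] = (1/4)·(8) + (1/4)·(7) + (1/4)·(17/2) + (1/4)·(39/5) = 313/40.

313/40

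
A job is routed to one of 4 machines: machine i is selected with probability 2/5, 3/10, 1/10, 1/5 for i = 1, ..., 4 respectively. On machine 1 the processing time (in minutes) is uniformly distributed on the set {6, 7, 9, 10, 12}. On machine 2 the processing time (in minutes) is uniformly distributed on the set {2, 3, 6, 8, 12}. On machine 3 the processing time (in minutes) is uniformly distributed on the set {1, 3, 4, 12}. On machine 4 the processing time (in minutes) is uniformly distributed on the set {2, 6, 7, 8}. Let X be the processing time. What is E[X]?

703/100

E[X | machine 1] = (6+7+9+10+12)/5 = 44/5.
E[X | machine 2] = (2+3+6+8+12)/5 = 31/5.
E[X | machine 3] = (1+3+4+12)/4 = 5.
E[X | machine 4] = (2+6+7+8)/4 = 23/4.
By the law of total expectation,
E[X] = (2/5)·(44/5) + (3/10)·(31/5) + (1/10)·(5) + (1/5)·(23/4) = 703/100.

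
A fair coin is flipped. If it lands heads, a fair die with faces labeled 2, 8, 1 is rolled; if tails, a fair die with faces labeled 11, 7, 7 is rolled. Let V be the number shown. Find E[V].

6

E[V | heads] = (2+8+1)/3 = 11/3.
E[V | tails] = (11+7+7)/3 = 25/3.
By the law of total expectation,
E[V] = (1/2)·(11/3) + (1/2)·(25/3) = 6.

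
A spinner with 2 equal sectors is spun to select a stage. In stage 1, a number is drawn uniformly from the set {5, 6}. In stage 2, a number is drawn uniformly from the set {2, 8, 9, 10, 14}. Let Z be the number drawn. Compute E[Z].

E[Z | stage 1] = (5+6)/2 = 11/2.
E[Z | stage 2] = (2+8+9+10+14)/5 = 43/5.
By the law of total expectation,
E[Z] = (1/2)·(11/2) + (1/2)·(43/5) = 141/20.

141/20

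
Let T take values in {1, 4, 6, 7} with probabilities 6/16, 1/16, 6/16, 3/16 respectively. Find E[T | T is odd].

3

P(T is odd) = 9/16.
Σ over the event: 1·3/8 + 7·3/16 = 27/16.
E[T | T is odd] = (27/16) / (9/16) = 3.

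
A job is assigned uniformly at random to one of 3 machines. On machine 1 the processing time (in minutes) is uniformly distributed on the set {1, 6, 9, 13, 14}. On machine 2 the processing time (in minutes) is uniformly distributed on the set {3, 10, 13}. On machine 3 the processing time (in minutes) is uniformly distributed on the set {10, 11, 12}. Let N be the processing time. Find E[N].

424/45

E[N | machine 1] = (1+6+9+13+14)/5 = 43/5.
E[N | machine 2] = (3+10+13)/3 = 26/3.
E[N | machine 3] = (10+11+12)/3 = 11.
By the law of total expectation,
E[N] = (1/3)·(43/5) + (1/3)·(26/3) + (1/3)·(11) = 424/45.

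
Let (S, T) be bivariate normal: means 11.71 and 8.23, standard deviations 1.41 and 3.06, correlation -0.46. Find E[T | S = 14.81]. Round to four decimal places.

5.1353

For a bivariate normal, E[T | S=x] = μ_T + ρ·(σ_T/σ_S)·(x − μ_S).
E[T | S=14.81] = 8.23 + (-0.46)·(3.06/1.41)·(14.81 − (11.71)) = 8.23 + (-0.9983)·(3.1) = 5.1353.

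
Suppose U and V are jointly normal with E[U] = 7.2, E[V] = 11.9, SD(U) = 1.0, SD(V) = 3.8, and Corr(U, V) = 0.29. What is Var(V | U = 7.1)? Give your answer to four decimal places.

The conditional variance in a bivariate normal is σ_V²(1 − ρ²), independent of x.
Var(V | U=7.1) = (3.8)²·(1 − (0.29)²) = 14.44·0.9159 = 13.2256.

13.2256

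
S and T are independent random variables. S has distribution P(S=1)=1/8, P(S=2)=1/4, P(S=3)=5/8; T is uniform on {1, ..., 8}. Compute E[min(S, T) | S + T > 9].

17/6

P(S + T > 9) = 3/16.
Summing min(S,T)·P(x,y) over outcomes with S + T > 9 gives 17/32.
E[min(S, T) | S + T > 9] = (17/32) / (3/16) = 17/6.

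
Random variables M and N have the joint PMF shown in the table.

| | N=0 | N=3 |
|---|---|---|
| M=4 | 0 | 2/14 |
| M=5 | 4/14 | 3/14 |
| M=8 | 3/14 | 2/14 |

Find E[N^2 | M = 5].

27/7

P(M = 5) = 1/2.
Summing N^2·P(M=x,N=y) over the conditioning event gives 27/14.
E[N^2 | M = 5] = (27/14) / (1/2) = 27/7.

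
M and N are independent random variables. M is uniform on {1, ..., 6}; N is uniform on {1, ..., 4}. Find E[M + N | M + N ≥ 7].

8

P(M + N ≥ 7) = 5/12.
Summing (M+N)·P(x,y) over outcomes with M + N ≥ 7 gives 10/3.
E[M + N | M + N ≥ 7] = (10/3) / (5/12) = 8.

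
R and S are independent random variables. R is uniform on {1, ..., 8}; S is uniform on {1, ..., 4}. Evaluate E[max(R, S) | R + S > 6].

P(R + S > 6) = 9/16.
Summing max(R,S)·P(x,y) over outcomes with R + S > 6 gives 111/32.
E[max(R, S) | R + S > 6] = (111/32) / (9/16) = 37/6.

37/6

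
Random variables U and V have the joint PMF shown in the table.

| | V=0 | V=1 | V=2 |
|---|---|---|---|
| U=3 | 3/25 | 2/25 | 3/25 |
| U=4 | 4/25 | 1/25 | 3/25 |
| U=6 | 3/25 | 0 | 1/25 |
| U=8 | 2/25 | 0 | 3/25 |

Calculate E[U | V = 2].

P(V = 2) = 2/5.
Σ U·P over the event = 3·(3/25) + 4·(3/25) + 6·(1/25) + 8·(3/25) = 51/25.
E[U | V = 2] = (51/25) / (2/5) = 51/10.

51/10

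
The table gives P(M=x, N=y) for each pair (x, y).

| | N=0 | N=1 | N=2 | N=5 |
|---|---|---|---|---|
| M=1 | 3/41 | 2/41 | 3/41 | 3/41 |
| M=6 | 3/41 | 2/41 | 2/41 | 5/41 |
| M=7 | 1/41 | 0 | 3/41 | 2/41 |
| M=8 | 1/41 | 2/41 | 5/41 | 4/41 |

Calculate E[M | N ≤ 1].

33/7

P(N ≤ 1) = 14/41.
Σ M·P over the event = 1·(3/41) + 1·(2/41) + 6·(3/41) + 6·(2/41) + 7·(1/41) + 8·(1/41) + 8·(2/41) = 66/41.
E[M | N ≤ 1] = (66/41) / (14/41) = 33/7.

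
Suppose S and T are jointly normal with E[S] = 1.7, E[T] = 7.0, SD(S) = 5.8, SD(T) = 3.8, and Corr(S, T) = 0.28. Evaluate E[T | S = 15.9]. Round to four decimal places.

9.6050

E[T | S=x] = μ_T + ρ(σ_T/σ_S)(x − μ_S) for jointly normal variables.
E[T | S=15.9] = 7.0 + (0.28)·(3.8/5.8)·(15.9 − (1.7)) = 7.0 + (0.18345)·(14.2) = 9.6050.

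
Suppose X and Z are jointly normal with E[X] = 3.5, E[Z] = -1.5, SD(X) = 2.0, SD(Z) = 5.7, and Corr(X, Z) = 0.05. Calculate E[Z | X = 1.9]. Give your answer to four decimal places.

-1.7280

E[Z | X=x] = μ_Z + ρ(σ_Z/σ_X)(x − μ_X) for jointly normal variables.
E[Z | X=1.9] = -1.5 + (0.05)·(5.7/2.0)·(1.9 − (3.5)) = -1.5 + (0.1425)·(-1.6) = -1.7280.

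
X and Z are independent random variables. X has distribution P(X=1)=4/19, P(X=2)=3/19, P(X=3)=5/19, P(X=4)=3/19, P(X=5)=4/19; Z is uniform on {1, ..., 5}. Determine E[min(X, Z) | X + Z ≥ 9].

P(X + Z ≥ 9) = 11/95.
Summing min(X,Z)·P(x,y) over outcomes with X + Z ≥ 9 gives 48/95.
E[min(X, Z) | X + Z ≥ 9] = (48/95) / (11/95) = 48/11.

48/11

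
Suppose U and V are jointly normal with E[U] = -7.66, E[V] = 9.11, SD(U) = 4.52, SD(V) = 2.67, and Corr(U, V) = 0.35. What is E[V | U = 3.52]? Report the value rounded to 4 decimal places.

For a bivariate normal, E[V | U=x] = μ_V + ρ·(σ_V/σ_U)·(x − μ_U).
E[V | U=3.52] = 9.11 + (0.35)·(2.67/4.52)·(3.52 − (-7.66)) = 9.11 + (0.206748)·(11.18) = 11.4214.

11.4214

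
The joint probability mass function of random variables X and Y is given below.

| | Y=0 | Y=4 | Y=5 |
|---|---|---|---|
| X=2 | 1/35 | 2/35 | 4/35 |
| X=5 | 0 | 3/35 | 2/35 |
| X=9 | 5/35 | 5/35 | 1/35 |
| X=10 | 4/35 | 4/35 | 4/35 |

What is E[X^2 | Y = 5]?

547/11

P(Y = 5) = 11/35.
Σ X^2·P over the event = 4·(4/35) + 25·(2/35) + 81·(1/35) + 100·(4/35) = 547/35.
E[X^2 | Y = 5] = (547/35) / (11/35) = 547/11.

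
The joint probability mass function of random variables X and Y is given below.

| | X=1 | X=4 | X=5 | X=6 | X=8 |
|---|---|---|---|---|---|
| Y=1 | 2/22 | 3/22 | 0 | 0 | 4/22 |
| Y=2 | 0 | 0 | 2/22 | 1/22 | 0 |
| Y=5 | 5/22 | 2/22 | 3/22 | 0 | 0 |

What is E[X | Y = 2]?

P(Y = 2) = 3/22.
Σ X·P over the event = 5·(2/22) + 6·(1/22) = 8/11.
E[X | Y = 2] = (8/11) / (3/22) = 16/3.

16/3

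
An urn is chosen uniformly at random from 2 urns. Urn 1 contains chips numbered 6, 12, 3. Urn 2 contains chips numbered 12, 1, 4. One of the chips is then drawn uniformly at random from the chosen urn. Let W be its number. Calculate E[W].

19/3

E[W | urn 1] = (6+12+3)/3 = 7.
E[W | urn 2] = (12+1+4)/3 = 17/3.
E[W] = (1/2)·(7) + (1/2)·(17/3) = 19/3.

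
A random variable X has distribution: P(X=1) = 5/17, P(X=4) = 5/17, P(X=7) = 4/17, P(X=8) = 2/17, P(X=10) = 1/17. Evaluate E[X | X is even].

23/4

P(X is even) = 8/17.
Σ over the event: 4·5/17 + 8·2/17 + 10·1/17 = 46/17.
E[X | X is even] = (46/17) / (8/17) = 23/4.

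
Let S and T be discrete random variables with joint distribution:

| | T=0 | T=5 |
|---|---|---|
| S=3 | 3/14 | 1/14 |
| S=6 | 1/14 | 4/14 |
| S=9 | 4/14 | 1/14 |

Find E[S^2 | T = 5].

P(T = 5) = 3/7.
Σ S^2·P over the event = 9·(1/14) + 36·(4/14) + 81·(1/14) = 117/7.
E[S^2 | T = 5] = (117/7) / (3/7) = 39.

39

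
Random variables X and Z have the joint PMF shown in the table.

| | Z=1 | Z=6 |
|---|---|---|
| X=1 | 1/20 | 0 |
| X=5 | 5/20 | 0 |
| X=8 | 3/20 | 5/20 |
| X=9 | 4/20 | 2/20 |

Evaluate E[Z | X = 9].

P(X = 9) = 3/10.
Σ Z·P over the event = 1·(4/20) + 6·(2/20) = 4/5.
E[Z | X = 9] = (4/5) / (3/10) = 8/3.

8/3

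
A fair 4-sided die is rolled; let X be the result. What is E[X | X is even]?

Given X is even, X is equally likely to be any of {2, 4}.
E[X | X is even] = (2 + 4) / 2 = 3.

3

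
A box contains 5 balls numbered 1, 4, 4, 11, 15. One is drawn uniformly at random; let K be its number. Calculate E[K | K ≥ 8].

13

P(K ≥ 8) = 2/5.
Σ over the event: 11·1/5 + 15·1/5 = 26/5.
E[K | K ≥ 8] = (26/5) / (2/5) = 13.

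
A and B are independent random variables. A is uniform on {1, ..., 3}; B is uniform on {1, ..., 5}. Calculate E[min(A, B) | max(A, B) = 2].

Outcomes with max(A, B) = 2: (1,2), (2,1), (2,2), each with probability 1/15.
E[min(A, B) | max(A, B) = 2] = (1 + 1 + 2) / 3 = 4/3.

4/3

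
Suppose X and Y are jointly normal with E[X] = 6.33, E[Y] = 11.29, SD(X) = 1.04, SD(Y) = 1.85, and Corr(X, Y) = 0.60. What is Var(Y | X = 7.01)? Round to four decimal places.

2.1904

Var(Y | X=x) = (1 − ρ²)·σ_Y².
Var(Y | X=7.01) = (1.85)²·(1 − (0.60)²) = 3.4225·0.64 = 2.1904.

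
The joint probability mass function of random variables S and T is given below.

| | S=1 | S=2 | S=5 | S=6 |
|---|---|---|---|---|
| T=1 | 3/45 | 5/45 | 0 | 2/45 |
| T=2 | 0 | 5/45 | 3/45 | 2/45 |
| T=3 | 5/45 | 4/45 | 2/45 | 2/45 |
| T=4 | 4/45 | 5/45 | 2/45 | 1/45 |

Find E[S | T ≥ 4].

P(T ≥ 4) = 4/15.
Σ S·P over the event = 1·(4/45) + 2·(5/45) + 5·(2/45) + 6·(1/45) = 2/3.
E[S | T ≥ 4] = (2/3) / (4/15) = 5/2.

5/2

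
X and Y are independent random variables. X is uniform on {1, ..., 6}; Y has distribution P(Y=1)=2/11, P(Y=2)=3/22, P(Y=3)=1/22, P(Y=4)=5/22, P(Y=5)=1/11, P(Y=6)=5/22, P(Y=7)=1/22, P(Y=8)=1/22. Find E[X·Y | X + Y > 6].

P(X + Y > 6) = 85/132.
Summing XY·P(x,y) over outcomes with X + Y > 6 gives 410/33.
E[X·Y | X + Y > 6] = (410/33) / (85/132) = 328/17.

328/17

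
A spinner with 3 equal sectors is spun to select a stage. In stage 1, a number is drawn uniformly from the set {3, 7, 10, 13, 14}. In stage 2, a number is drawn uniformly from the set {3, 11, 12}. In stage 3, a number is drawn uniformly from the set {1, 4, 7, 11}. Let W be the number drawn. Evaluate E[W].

E[W | stage 1] = (3+7+10+13+14)/5 = 47/5.
E[W | stage 2] = (3+11+12)/3 = 26/3.
E[W | stage 3] = (1+4+7+11)/4 = 23/4.
E[W] = (1/3)·(47/5) + (1/3)·(26/3) + (1/3)·(23/4) = 1429/180.

1429/180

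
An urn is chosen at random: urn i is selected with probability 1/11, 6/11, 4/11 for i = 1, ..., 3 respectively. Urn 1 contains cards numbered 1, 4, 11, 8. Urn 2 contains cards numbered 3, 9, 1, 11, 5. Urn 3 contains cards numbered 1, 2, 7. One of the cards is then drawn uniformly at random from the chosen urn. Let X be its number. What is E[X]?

E[X | urn 1] = (1+4+11+8)/4 = 6.
E[X | urn 2] = (3+9+1+11+5)/5 = 29/5.
E[X | urn 3] = (1+2+7)/3 = 10/3.
E[X] = (1/11)·(6) + (6/11)·(29/5) + (4/11)·(10/3) = 812/165.

812/165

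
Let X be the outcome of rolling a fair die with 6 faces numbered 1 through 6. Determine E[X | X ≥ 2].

4

Given X ≥ 2, X is equally likely to be any of {2, 3, 4, 5, 6}.
E[X | X ≥ 2] = (2 + 3 + 4 + 5 + 6) / 5 = 4.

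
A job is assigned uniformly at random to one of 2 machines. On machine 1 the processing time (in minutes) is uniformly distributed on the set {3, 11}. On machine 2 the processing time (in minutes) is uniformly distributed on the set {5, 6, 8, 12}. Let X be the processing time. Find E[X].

59/8

E[X | machine 1] = (3+11)/2 = 7.
E[X | machine 2] = (5+6+8+12)/4 = 31/4.
E[X] = (1/2)·(7) + (1/2)·(31/4) = 59/8.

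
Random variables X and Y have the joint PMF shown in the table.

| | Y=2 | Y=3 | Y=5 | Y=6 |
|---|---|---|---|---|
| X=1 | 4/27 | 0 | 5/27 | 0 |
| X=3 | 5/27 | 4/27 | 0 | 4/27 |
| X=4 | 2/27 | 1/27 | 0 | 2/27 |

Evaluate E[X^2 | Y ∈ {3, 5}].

P(Y ∈ {3, 5}) = 10/27.
Σ X^2·P over the event = 1·(5/27) + 9·(4/27) + 16·(1/27) = 19/9.
E[X^2 | Y ∈ {3, 5}] = (19/9) / (10/27) = 57/10.

57/10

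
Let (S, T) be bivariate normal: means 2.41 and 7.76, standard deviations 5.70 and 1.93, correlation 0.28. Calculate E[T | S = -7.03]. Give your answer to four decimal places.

For a bivariate normal, E[T | S=x] = μ_T + ρ·(σ_T/σ_S)·(x − μ_S).
E[T | S=-7.03] = 7.76 + (0.28)·(1.93/5.70)·(-7.03 − (2.41)) = 7.76 + (0.094807)·(-9.44) = 6.8650.

6.8650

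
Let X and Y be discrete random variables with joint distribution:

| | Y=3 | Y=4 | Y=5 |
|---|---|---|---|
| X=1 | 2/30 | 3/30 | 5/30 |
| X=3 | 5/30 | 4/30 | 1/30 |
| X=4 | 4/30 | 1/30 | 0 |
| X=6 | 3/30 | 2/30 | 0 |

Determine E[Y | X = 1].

43/10

P(X = 1) = 1/3.
Σ Y·P over the event = 3·(2/30) + 4·(3/30) + 5·(5/30) = 43/30.
E[Y | X = 1] = (43/30) / (1/3) = 43/10.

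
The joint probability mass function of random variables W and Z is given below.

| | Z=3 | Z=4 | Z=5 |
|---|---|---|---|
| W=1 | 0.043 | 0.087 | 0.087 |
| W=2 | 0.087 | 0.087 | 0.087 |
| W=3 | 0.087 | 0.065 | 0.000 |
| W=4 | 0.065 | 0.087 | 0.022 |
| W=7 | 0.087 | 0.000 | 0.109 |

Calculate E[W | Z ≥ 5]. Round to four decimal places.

P(Z ≥ 5) = 0.305.
Summing W·P(W=x,Z=y) over the conditioning event gives 1.112.
E[W | Z ≥ 5] = (1.112) / (0.305) = 3.6459.

3.6459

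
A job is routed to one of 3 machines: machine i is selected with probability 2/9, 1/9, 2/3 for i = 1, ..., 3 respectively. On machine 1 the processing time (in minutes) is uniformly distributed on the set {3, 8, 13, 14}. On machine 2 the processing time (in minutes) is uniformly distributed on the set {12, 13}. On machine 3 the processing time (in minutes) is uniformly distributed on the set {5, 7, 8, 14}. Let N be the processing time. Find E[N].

55/6

E[N | machine 1] = (3+8+13+14)/4 = 19/2.
E[N | machine 2] = (12+13)/2 = 25/2.
E[N | machine 3] = (5+7+8+14)/4 = 17/2.
E[N] = (2/9)·(19/2) + (1/9)·(25/2) + (2/3)·(17/2) = 55/6.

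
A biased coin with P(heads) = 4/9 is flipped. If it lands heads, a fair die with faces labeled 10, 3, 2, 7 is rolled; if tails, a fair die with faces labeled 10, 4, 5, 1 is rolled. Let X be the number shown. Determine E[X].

47/9

E[X | heads] = (10+3+2+7)/4 = 11/2.
E[X | tails] = (10+4+5+1)/4 = 5.
By the law of total expectation,
E[X] = (4/9)·(11/2) + (5/9)·(5) = 47/9.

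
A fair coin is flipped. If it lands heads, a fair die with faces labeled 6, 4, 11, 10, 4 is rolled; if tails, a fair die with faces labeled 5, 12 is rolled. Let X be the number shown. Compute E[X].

31/4

E[X | heads] = (6+4+11+10+4)/5 = 7.
E[X | tails] = (5+12)/2 = 17/2.
E[X] = (1/2)·(7) + (1/2)·(17/2) = 31/4.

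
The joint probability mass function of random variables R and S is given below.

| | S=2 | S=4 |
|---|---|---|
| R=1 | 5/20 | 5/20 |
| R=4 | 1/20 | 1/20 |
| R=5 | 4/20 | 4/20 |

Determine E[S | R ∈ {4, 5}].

P(R ∈ {4, 5}) = 1/2.
Σ S·P over the event = 2·(1/20) + 4·(1/20) + 2·(4/20) + 4·(4/20) = 3/2.
E[S | R ∈ {4, 5}] = (3/2) / (1/2) = 3.

3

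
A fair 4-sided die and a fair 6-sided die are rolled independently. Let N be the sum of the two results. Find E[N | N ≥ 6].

P(N ≥ 6) = 7/12.
Σ over the event: 6·1/6 + 7·1/6 + 8·1/8 + 9·1/12 + 10·1/24 = 13/3.
E[N | N ≥ 6] = (13/3) / (7/12) = 52/7.

52/7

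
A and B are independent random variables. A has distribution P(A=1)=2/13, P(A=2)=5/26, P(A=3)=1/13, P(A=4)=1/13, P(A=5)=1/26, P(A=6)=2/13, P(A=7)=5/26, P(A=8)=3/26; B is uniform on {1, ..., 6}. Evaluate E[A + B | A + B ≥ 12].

P(A + B ≥ 12) = 23/156.
Summing (A+B)·P(x,y) over outcomes with A + B ≥ 12 gives 145/78.
E[A + B | A + B ≥ 12] = (145/78) / (23/156) = 290/23.

290/23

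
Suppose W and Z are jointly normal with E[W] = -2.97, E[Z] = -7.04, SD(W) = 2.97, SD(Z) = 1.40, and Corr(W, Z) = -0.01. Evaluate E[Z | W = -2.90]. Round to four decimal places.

The regression of Z on W has slope ρ·σ_Z/σ_W and passes through (μ_W, μ_Z).
E[Z | W=-2.90] = -7.04 + (-0.01)·(1.40/2.97)·(-2.90 − (-2.97)) = -7.04 + (-0.0047138)·(0.07) = -7.0403.

-7.0403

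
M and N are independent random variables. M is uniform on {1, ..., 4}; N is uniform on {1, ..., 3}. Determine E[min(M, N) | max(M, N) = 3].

9/5

Outcomes with max(M, N) = 3: (1,3), (2,3), (3,1), (3,2), (3,3), each with probability 1/12.
E[min(M, N) | max(M, N) = 3] = (1 + 2 + 1 + 2 + 3) / 5 = 9/5.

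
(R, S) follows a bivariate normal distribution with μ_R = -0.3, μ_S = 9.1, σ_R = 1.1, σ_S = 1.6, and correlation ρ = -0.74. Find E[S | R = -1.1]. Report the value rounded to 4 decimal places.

E[S | R=x] = μ_S + ρ(σ_S/σ_R)(x − μ_R) for jointly normal variables.
E[S | R=-1.1] = 9.1 + (-0.74)·(1.6/1.1)·(-1.1 − (-0.3)) = 9.1 + (-1.0764)·(-0.8) = 9.9611.

9.9611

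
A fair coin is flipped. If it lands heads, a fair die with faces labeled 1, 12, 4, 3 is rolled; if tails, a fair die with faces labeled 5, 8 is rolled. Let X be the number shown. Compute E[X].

E[X | heads] = (1+12+4+3)/4 = 5.
E[X | tails] = (5+8)/2 = 13/2.
By the law of total expectation,
E[X] = (1/2)·(5) + (1/2)·(13/2) = 23/4.

23/4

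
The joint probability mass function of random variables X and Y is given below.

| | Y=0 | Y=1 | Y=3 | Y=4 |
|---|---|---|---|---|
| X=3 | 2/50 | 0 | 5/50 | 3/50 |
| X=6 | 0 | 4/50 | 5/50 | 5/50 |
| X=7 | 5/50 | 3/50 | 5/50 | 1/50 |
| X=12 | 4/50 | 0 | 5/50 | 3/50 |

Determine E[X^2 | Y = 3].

119/2

P(Y = 3) = 2/5.
Summing X^2·P(X=x,Y=y) over the conditioning event gives 119/5.
E[X^2 | Y = 3] = (119/5) / (2/5) = 119/2.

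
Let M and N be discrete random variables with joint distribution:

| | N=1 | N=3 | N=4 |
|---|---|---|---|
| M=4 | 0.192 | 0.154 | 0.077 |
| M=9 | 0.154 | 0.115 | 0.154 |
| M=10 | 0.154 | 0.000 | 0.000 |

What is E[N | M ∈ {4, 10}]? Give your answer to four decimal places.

1.9341

P(M ∈ {4, 10}) = 0.577.
Σ N·P over the event = 1·(0.192) + 3·(0.154) + 4·(0.077) + 1·(0.154) = 1.116.
E[N | M ∈ {4, 10}] = (1.116) / (0.577) = 1.9341.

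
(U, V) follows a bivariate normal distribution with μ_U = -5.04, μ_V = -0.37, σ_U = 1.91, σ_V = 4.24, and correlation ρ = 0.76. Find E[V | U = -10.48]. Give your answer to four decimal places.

For a bivariate normal, E[V | U=x] = μ_V + ρ·(σ_V/σ_U)·(x − μ_U).
E[V | U=-10.48] = -0.37 + (0.76)·(4.24/1.91)·(-10.48 − (-5.04)) = -0.37 + (1.68712)·(-5.44) = -9.5479.

-9.5479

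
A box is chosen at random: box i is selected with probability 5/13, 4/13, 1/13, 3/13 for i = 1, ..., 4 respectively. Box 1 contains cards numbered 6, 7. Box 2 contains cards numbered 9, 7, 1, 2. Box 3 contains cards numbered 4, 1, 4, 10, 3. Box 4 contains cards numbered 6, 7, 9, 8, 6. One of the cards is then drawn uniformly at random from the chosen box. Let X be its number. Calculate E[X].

155/26

E[X | box 1] = (6+7)/2 = 13/2.
E[X | box 2] = (9+7+1+2)/4 = 19/4.
E[X | box 3] = (4+1+4+10+3)/5 = 22/5.
E[X | box 4] = (6+7+9+8+6)/5 = 36/5.
By the law of total expectation,
E[X] = (5/13)·(13/2) + (4/13)·(19/4) + (1/13)·(22/5) + (3/13)·(36/5) = 155/26.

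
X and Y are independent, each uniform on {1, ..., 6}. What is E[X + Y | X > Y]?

7

P(X > Y) = 5/12.
Summing (X+Y)·P(x,y) over outcomes with X > Y gives 35/12.
E[X + Y | X > Y] = (35/12) / (5/12) = 7.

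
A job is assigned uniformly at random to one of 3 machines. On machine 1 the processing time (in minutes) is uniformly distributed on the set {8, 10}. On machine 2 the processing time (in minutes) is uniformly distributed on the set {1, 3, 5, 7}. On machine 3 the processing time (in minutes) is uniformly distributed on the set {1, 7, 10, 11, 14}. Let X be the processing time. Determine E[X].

36/5

E[X | machine 1] = (8+10)/2 = 9.
E[X | machine 2] = (1+3+5+7)/4 = 4.
E[X | machine 3] = (1+7+10+11+14)/5 = 43/5.
E[X] = (1/3)·(9) + (1/3)·(4) + (1/3)·(43/5) = 36/5.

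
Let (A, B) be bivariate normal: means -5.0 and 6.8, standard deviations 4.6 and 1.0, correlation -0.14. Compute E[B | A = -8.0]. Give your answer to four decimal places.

The regression of B on A has slope ρ·σ_B/σ_A and passes through (μ_A, μ_B).
E[B | A=-8.0] = 6.8 + (-0.14)·(1.0/4.6)·(-8.0 − (-5.0)) = 6.8 + (-0.030435)·(-3) = 6.8913.

6.8913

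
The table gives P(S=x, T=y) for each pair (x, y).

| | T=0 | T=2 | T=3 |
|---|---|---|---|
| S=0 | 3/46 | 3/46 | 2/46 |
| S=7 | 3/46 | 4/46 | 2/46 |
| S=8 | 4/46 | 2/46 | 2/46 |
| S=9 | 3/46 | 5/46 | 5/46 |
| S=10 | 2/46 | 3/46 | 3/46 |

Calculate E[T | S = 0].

P(S = 0) = 4/23.
Σ T·P over the event = 0·(3/46) + 2·(3/46) + 3·(2/46) = 6/23.
E[T | S = 0] = (6/23) / (4/23) = 3/2.

3/2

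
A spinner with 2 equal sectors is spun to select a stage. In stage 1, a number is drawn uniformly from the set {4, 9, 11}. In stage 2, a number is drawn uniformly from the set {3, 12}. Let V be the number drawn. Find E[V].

31/4

E[V | stage 1] = (4+9+11)/3 = 8.
E[V | stage 2] = (3+12)/2 = 15/2.
E[V] = (1/2)·(8) + (1/2)·(15/2) = 31/4.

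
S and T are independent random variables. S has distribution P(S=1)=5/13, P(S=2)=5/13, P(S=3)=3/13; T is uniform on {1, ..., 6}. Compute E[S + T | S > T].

P(S > T) = 11/78.
Summing (S+T)·P(x,y) over outcomes with S > T gives 7/13.
E[S + T | S > T] = (7/13) / (11/78) = 42/11.

42/11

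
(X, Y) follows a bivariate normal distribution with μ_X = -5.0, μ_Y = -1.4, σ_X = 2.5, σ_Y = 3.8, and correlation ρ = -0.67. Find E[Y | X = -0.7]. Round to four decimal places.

For a bivariate normal, E[Y | X=x] = μ_Y + ρ·(σ_Y/σ_X)·(x − μ_X).
E[Y | X=-0.7] = -1.4 + (-0.67)·(3.8/2.5)·(-0.7 − (-5.0)) = -1.4 + (-1.0184)·(4.3) = -5.7791.

-5.7791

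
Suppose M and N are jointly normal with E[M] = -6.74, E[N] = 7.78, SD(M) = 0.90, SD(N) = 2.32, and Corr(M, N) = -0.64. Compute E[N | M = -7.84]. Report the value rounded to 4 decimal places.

The regression of N on M has slope ρ·σ_N/σ_M and passes through (μ_M, μ_N).
E[N | M=-7.84] = 7.78 + (-0.64)·(2.32/0.90)·(-7.84 − (-6.74)) = 7.78 + (-1.6498)·(-1.1) = 9.5948.

9.5948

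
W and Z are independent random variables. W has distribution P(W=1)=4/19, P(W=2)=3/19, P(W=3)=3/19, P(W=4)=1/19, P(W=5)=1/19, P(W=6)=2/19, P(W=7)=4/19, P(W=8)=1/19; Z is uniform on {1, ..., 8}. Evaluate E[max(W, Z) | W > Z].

340/57

P(W > Z) = 3/8.
Summing max(W,Z)·P(x,y) over outcomes with W > Z gives 85/38.
E[max(W, Z) | W > Z] = (85/38) / (3/8) = 340/57.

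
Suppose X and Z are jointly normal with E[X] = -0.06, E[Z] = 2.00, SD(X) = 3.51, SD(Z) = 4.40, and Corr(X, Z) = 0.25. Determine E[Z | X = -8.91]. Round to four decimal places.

The regression of Z on X has slope ρ·σ_Z/σ_X and passes through (μ_X, μ_Z).
E[Z | X=-8.91] = 2.00 + (0.25)·(4.40/3.51)·(-8.91 − (-0.06)) = 2.00 + (0.31339)·(-8.85) = -0.7735.

-0.7735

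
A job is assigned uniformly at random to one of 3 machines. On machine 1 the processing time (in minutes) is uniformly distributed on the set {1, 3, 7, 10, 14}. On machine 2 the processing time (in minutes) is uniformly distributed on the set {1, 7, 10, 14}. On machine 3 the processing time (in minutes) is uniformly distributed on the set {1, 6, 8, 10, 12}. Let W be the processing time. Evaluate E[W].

112/15

E[W | machine 1] = (1+3+7+10+14)/5 = 7.
E[W | machine 2] = (1+7+10+14)/4 = 8.
E[W | machine 3] = (1+6+8+10+12)/5 = 37/5.
By the law of total expectation,
E[W] = (1/3)·(7) + (1/3)·(8) + (1/3)·(37/5) = 112/15.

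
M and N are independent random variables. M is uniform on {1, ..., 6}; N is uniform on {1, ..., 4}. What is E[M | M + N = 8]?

5

Outcomes with M + N = 8: (4,4), (5,3), (6,2), each with probability 1/24.
E[M | M + N = 8] = (4 + 5 + 6) / 3 = 5.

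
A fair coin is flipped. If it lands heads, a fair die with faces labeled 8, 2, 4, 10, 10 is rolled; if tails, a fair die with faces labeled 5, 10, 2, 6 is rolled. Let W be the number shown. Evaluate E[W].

E[W | heads] = (8+2+4+10+10)/5 = 34/5.
E[W | tails] = (5+10+2+6)/4 = 23/4.
E[W] = (1/2)·(34/5) + (1/2)·(23/4) = 251/40.

251/40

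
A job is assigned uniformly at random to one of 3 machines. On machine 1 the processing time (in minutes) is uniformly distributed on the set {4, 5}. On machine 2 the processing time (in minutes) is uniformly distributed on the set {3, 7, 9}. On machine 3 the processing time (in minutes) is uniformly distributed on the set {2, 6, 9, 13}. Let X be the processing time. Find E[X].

E[X | machine 1] = (4+5)/2 = 9/2.
E[X | machine 2] = (3+7+9)/3 = 19/3.
E[X | machine 3] = (2+6+9+13)/4 = 15/2.
By the law of total expectation,
E[X] = (1/3)·(9/2) + (1/3)·(19/3) + (1/3)·(15/2) = 55/9.

55/9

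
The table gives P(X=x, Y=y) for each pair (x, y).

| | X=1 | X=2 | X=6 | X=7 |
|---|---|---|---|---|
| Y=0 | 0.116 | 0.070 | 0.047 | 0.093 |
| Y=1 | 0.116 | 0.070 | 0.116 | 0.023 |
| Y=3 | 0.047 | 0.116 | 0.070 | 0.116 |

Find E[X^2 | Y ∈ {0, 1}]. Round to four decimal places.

18.9616

P(Y ∈ {0, 1}) = 0.651.
Σ X^2·P over the event = 1·(0.116) + 1·(0.116) + 4·(0.070) + 4·(0.070) + 36·(0.047) + 36·(0.116) + 49·(0.093) + 49·(0.023) = 12.344.
E[X^2 | Y ∈ {0, 1}] = (12.344) / (0.651) = 18.9616.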